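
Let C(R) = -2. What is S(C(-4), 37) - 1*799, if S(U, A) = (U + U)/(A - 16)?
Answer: -16783/21 ≈ -799.19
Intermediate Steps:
S(U, A) = 2*U/(-16 + A) (S(U, A) = (2*U)/(-16 + A) = 2*U/(-16 + A))
S(C(-4), 37) - 1*799 = 2*(-2)/(-16 + 37) - 1*799 = 2*(-2)/21 - 799 = 2*(-2)*(1/21) - 799 = -4/21 - 799 = -16783/21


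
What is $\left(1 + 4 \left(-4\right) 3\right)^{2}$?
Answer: $2209$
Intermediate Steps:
$\left(1 + 4 \left(-4\right) 3\right)^{2} = \left(1 - 48\right)^{2} = \left(-47\right)^{2} = 2209$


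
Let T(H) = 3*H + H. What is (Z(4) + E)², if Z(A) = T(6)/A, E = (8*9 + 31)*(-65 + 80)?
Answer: 2405601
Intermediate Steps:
T(H) = 4*H
E = 1545 (E = (72 + 31)*15 = 103*15 = 1545)
Z(A) = 24/A (Z(A) = (4*6)/A = 24/A)
(Z(4) + E)² = (24/4 + 1545)² = (24*(¼) + 1545)² = (6 + 1545)² = 1551² = 2405601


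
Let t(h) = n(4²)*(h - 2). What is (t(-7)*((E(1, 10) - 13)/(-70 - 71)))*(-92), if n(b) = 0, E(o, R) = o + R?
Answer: 0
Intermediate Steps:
E(o, R) = R + o
t(h) = 0 (t(h) = 0*(h - 2) = 0*(-2 + h) = 0)
(t(-7)*((E(1, 10) - 13)/(-70 - 71)))*(-92) = (0*(((10 + 1) - 13)/(-70 - 71)))*(-92) = (0*((11 - 13)/(-141)))*(-92) = (0*(-2*(-1/141)))*(-92) = (0*(2/141))*(-92) = 0*(-92) = 0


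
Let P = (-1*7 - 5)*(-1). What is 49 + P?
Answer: 61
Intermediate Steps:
P = 12 (P = (-7 - 5)*(-1) = -12*(-1) = 12)
49 + P = 49 + 12 = 61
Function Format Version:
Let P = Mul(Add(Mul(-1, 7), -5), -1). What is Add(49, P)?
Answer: 61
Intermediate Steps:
P = 12 (P = Mul(Add(-7, -5), -1) = Mul(-12, -1) = 12)
Add(49, P) = Add(49, 12) = 61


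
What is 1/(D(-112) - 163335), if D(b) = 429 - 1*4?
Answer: -1/162910 ≈ -6.1384e-6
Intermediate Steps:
D(b) = 425 (D(b) = 429 - 4 = 425)
1/(D(-112) - 163335) = 1/(425 - 163335) = 1/(-162910) = -1/162910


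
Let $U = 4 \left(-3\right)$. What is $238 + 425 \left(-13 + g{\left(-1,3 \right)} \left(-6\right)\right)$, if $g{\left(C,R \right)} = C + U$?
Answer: $27863$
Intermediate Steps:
$U = -12$
$g{\left(C,R \right)} = -12 + C$ ($g{\left(C,R \right)} = C - 12 = -12 + C$)
$238 + 425 \left(-13 + g{\left(-1,3 \right)} \left(-6\right)\right) = 238 + 425 \left(-13 + \left(-12 - 1\right) \left(-6\right)\right) = 238 + 425 \left(-13 - -78\right) = 238 + 425 \left(-13 + 78\right) = 238 + 425 \cdot 65 = 238 + 27625 = 27863$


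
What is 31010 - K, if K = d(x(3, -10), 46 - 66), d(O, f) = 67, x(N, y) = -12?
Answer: 30943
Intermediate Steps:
K = 67
31010 - K = 31010 - 1*67 = 31010 - 67 = 30943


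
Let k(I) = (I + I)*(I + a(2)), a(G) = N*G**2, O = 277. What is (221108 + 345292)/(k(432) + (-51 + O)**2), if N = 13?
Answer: 141600/117313 ≈ 1.2070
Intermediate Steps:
a(G) = 13*G**2
k(I) = 2*I*(52 + I) (k(I) = (I + I)*(I + 13*2**2) = (2*I)*(I + 13*4) = (2*I)*(I + 52) = (2*I)*(52 + I) = 2*I*(52 + I))
(221108 + 345292)/(k(432) + (-51 + O)**2) = (221108 + 345292)/(2*432*(52 + 432) + (-51 + 277)**2) = 566400/(2*432*484 + 226**2) = 566400/(418176 + 51076) = 566400/469252 = 566400*(1/469252) = 141600/117313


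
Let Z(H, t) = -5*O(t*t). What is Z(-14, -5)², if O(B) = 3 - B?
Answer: 12100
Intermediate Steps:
Z(H, t) = -15 + 5*t² (Z(H, t) = -5*(3 - t*t) = -5*(3 - t²) = -15 + 5*t²)
Z(-14, -5)² = (-15 + 5*(-5)²)² = (-15 + 5*25)² = (-15 + 125)² = 110² = 12100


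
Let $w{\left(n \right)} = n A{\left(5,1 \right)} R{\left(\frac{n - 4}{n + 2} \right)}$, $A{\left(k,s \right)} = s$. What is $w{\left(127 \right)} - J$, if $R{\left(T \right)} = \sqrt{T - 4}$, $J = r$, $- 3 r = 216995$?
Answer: $\frac{216995}{3} + \frac{127 i \sqrt{5633}}{43} \approx 72332.0 + 221.67 i$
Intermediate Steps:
$r = - \frac{216995}{3}$ ($r = \left(- \frac{1}{3}\right) 216995 = - \frac{216995}{3} \approx -72332.0$)
$J = - \frac{216995}{3} \approx -72332.0$
$R{\left(T \right)} = \sqrt{-4 + T}$
$w{\left(n \right)} = n \sqrt{-4 + \frac{-4 + n}{2 + n}}$ ($w{\left(n \right)} = n 1 \sqrt{-4 + \frac{n - 4}{n + 2}} = n \sqrt{-4 + \frac{-4 + n}{2 + n}}$)
$w{\left(127 \right)} - J = 127 \sqrt{3} \sqrt{\frac{-4 - 127}{2 + 127}} - - \frac{216995}{3} = 127 \sqrt{3} \sqrt{\frac{-4 - 127}{129}} + \frac{216995}{3} = 127 \sqrt{3} \sqrt{\frac{1}{129} \left(-131\right)} + \frac{216995}{3} = 127 \sqrt{3} \sqrt{- \frac{131}{129}} + \frac{216995}{3} = 127 \sqrt{3} \frac{i \sqrt{16899}}{129} + \frac{216995}{3} = \frac{127 i \sqrt{5633}}{43} + \frac{216995}{3} = \frac{216995}{3} + \frac{127 i \sqrt{5633}}{43}$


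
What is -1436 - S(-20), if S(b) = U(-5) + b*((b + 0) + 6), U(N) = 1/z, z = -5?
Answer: -8579/5 ≈ -1715.8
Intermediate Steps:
U(N) = -⅕ (U(N) = 1/(-5) = -⅕)
S(b) = -⅕ + b*(6 + b) (S(b) = -⅕ + b*((b + 0) + 6) = -⅕ + b*(b + 6) = -⅕ + b*(6 + b))
-1436 - S(-20) = -1436 - (-⅕ + (-20)² + 6*(-20)) = -1436 - (-⅕ + 400 - 120) = -1436 - 1*1399/5 = -1436 - 1399/5 = -8579/5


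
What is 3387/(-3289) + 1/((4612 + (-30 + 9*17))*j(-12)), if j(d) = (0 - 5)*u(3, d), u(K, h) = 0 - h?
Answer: -962249989/934404900 ≈ -1.0298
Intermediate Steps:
u(K, h) = -h
j(d) = 5*d (j(d) = (0 - 5)*(-d) = -(-5)*d = 5*d)
3387/(-3289) + 1/((4612 + (-30 + 9*17))*j(-12)) = 3387/(-3289) + 1/((4612 + (-30 + 9*17))*((5*(-12)))) = 3387*(-1/3289) + 1/((4612 + (-30 + 153))*(-60)) = -3387/3289 - 1/60/(4612 + 123) = -3387/3289 - 1/60/4735 = -3387/3289 + (1/4735)*(-1/60) = -3387/3289 - 1/284100 = -962249989/934404900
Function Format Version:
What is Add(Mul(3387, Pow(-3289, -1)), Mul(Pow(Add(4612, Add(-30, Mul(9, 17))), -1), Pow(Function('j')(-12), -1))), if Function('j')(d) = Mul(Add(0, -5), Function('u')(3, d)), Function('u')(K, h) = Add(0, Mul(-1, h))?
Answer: Rational(-962249989, 934404900) ≈ -1.0298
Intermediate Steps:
Function('u')(K, h) = Mul(-1, h)
Function('j')(d) = Mul(5, d) (Function('j')(d) = Mul(Add(0, -5), Mul(-1, d)) = Mul(-5, Mul(-1, d)) = Mul(5, d))
Add(Mul(3387, Pow(-3289, -1)), Mul(Pow(Add(4612, Add(-30, Mul(9, 17))), -1), Pow(Function('j')(-12), -1))) = Add(Mul(3387, Pow(-3289, -1)), Mul(Pow(Add(4612, Add(-30, Mul(9, 17))), -1), Pow(Mul(5, -12), -1))) = Add(Mul(3387, Rational(-1, 3289)), Mul(Pow(Add(4612, Add(-30, 153)), -1), Pow(-60, -1))) = Add(Rational(-3387, 3289), Mul(Pow(Add(4612, 123), -1), Rational(-1, 60))) = Add(Rational(-3387, 3289), Mul(Pow(4735, -1), Rational(-1, 60))) = Add(Rational(-3387, 3289), Mul(Rational(1, 4735), Rational(-1, 60))) = Add(Rational(-3387, 3289), Rational(-1, 284100)) = Rational(-962249989, 934404900)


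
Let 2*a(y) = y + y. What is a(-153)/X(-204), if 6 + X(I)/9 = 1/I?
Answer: 3468/1225 ≈ 2.8310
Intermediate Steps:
a(y) = y (a(y) = (y + y)/2 = (2*y)/2 = y)
X(I) = -54 + 9/I
a(-153)/X(-204) = -153/(-54 + 9/(-204)) = -153/(-54 + 9*(-1/204)) = -153/(-54 - 3/68) = -153/(-3675/68) = -153*(-68/3675) = 3468/1225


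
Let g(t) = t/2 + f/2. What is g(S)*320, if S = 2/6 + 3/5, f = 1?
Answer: 928/3 ≈ 309.33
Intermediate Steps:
S = 14/15 (S = 2*(⅙) + 3*(⅕) = ⅓ + ⅗ = 14/15 ≈ 0.93333)
g(t) = ½ + t/2 (g(t) = t/2 + 1/2 = t*(½) + 1*(½) = t/2 + ½ = ½ + t/2)
g(S)*320 = (½ + (½)*(14/15))*320 = (½ + 7/15)*320 = (29/30)*320 = 928/3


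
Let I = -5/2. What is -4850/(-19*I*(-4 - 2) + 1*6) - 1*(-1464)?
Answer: 413306/279 ≈ 1481.4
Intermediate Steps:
I = -5/2 (I = -5*½ = -5/2 ≈ -2.5000)
-4850/(-19*I*(-4 - 2) + 1*6) - 1*(-1464) = -4850/(-(-95)*(-4 - 2)/2 + 1*6) - 1*(-1464) = -4850/(-(-95)*(-6)/2 + 6) + 1464 = -4850/(-19*15 + 6) + 1464 = -4850/(-285 + 6) + 1464 = -4850/(-279) + 1464 = -4850*(-1/279) + 1464 = 4850/279 + 1464 = 413306/279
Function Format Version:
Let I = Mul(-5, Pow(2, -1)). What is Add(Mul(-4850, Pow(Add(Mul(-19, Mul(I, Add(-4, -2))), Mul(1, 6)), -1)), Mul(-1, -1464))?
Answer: Rational(413306, 279) ≈ 1481.4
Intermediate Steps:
I = Rational(-5, 2) (I = Mul(-5, Rational(1, 2)) = Rational(-5, 2) ≈ -2.5000)
Add(Mul(-4850, Pow(Add(Mul(-19, Mul(I, Add(-4, -2))), Mul(1, 6)), -1)), Mul(-1, -1464)) = Add(Mul(-4850, Pow(Add(Mul(-19, Mul(Rational(-5, 2), Add(-4, -2))), Mul(1, 6)), -1)), Mul(-1, -1464)) = Add(Mul(-4850, Pow(Add(Mul(-19, Mul(Rational(-5, 2), -6)), 6), -1)), 1464) = Add(Mul(-4850, Pow(Add(Mul(-19, 15), 6), -1)), 1464) = Add(Mul(-4850, Pow(Add(-285, 6), -1)), 1464) = Add(Mul(-4850, Pow(-279, -1)), 1464) = Add(Mul(-4850, Rational(-1, 279)), 1464) = Add(Rational(4850, 279), 1464) = Rational(413306, 279)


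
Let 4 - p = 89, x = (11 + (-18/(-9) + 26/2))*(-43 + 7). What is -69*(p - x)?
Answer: -58719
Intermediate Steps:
x = -936 (x = (11 + (-18*(-⅑) + 26*(½)))*(-36) = (11 + (2 + 13))*(-36) = (11 + 15)*(-36) = 26*(-36) = -936)
p = -85 (p = 4 - 1*89 = 4 - 89 = -85)
-69*(p - x) = -69*(-85 - 1*(-936)) = -69*(-85 + 936) = -69*851 = -58719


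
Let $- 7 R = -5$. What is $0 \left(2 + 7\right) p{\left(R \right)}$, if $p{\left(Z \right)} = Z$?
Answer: $0$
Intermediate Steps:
$R = \frac{5}{7}$ ($R = \left(- \frac{1}{7}\right) \left(-5\right) = \frac{5}{7} \approx 0.71429$)
$0 \left(2 + 7\right) p{\left(R \right)} = 0 \left(2 + 7\right) \frac{5}{7} = 0 \cdot 9 \cdot \frac{5}{7} = 0 \cdot \frac{5}{7} = 0$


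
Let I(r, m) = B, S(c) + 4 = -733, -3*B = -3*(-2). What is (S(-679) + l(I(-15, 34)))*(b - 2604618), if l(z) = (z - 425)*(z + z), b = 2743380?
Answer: 134737902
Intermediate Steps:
B = -2 (B = -(-1)*(-2) = -⅓*6 = -2)
S(c) = -737 (S(c) = -4 - 733 = -737)
I(r, m) = -2
l(z) = 2*z*(-425 + z) (l(z) = (-425 + z)*(2*z) = 2*z*(-425 + z))
(S(-679) + l(I(-15, 34)))*(b - 2604618) = (-737 + 2*(-2)*(-425 - 2))*(2743380 - 2604618) = (-737 + 2*(-2)*(-427))*138762 = (-737 + 1708)*138762 = 971*138762 = 134737902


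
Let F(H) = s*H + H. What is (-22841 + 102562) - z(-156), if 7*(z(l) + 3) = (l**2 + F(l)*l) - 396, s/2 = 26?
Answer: -755680/7 ≈ -1.0795e+5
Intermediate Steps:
s = 52 (s = 2*26 = 52)
F(H) = 53*H (F(H) = 52*H + H = 53*H)
z(l) = -417/7 + 54*l**2/7 (z(l) = -3 + ((l**2 + (53*l)*l) - 396)/7 = -3 + ((l**2 + 53*l**2) - 396)/7 = -3 + (54*l**2 - 396)/7 = -3 + (-396 + 54*l**2)/7 = -3 + (-396/7 + 54*l**2/7) = -417/7 + 54*l**2/7)
(-22841 + 102562) - z(-156) = (-22841 + 102562) - (-417/7 + (54/7)*(-156)**2) = 79721 - (-417/7 + (54/7)*24336) = 79721 - (-417/7 + 1314144/7) = 79721 - 1*1313727/7 = 79721 - 1313727/7 = -755680/7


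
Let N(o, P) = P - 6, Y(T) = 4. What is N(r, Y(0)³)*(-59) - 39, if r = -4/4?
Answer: -3461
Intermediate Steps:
r = -1 (r = -4*¼ = -1)
N(o, P) = -6 + P
N(r, Y(0)³)*(-59) - 39 = (-6 + 4³)*(-59) - 39 = (-6 + 64)*(-59) - 39 = 58*(-59) - 39 = -3422 - 39 = -3461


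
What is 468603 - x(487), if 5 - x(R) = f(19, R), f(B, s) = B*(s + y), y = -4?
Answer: 477775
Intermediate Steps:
f(B, s) = B*(-4 + s) (f(B, s) = B*(s - 4) = B*(-4 + s))
x(R) = 81 - 19*R (x(R) = 5 - 19*(-4 + R) = 5 - (-76 + 19*R) = 5 + (76 - 19*R) = 81 - 19*R)
468603 - x(487) = 468603 - (81 - 19*487) = 468603 - (81 - 9253) = 468603 - 1*(-9172) = 468603 + 9172 = 477775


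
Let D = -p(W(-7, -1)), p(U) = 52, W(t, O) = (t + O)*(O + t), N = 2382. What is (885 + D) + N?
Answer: 3215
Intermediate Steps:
W(t, O) = (O + t)² (W(t, O) = (O + t)*(O + t) = (O + t)²)
D = -52 (D = -1*52 = -52)
(885 + D) + N = (885 - 52) + 2382 = 833 + 2382 = 3215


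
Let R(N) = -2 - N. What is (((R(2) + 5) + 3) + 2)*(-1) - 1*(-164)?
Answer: 158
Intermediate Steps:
(((R(2) + 5) + 3) + 2)*(-1) - 1*(-164) = ((((-2 - 1*2) + 5) + 3) + 2)*(-1) - 1*(-164) = ((((-2 - 2) + 5) + 3) + 2)*(-1) + 164 = (((-4 + 5) + 3) + 2)*(-1) + 164 = ((1 + 3) + 2)*(-1) + 164 = (4 + 2)*(-1) + 164 = 6*(-1) + 164 = -6 + 164 = 158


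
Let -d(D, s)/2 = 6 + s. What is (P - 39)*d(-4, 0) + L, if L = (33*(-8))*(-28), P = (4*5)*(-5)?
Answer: 9060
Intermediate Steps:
P = -100 (P = 20*(-5) = -100)
d(D, s) = -12 - 2*s (d(D, s) = -2*(6 + s) = -12 - 2*s)
L = 7392 (L = -264*(-28) = 7392)
(P - 39)*d(-4, 0) + L = (-100 - 39)*(-12 - 2*0) + 7392 = -139*(-12 + 0) + 7392 = -139*(-12) + 7392 = 1668 + 7392 = 9060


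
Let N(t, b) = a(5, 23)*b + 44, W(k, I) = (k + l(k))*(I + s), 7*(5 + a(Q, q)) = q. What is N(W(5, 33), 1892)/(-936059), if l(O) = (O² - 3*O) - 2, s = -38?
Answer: 22396/6552413 ≈ 0.0034180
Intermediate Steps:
a(Q, q) = -5 + q/7
l(O) = -2 + O² - 3*O
W(k, I) = (-38 + I)*(-2 + k² - 2*k) (W(k, I) = (k + (-2 + k² - 3*k))*(I - 38) = (-2 + k² - 2*k)*(-38 + I) = (-38 + I)*(-2 + k² - 2*k))
N(t, b) = 44 - 12*b/7 (N(t, b) = (-5 + (⅐)*23)*b + 44 = (-5 + 23/7)*b + 44 = -12*b/7 + 44 = 44 - 12*b/7)
N(W(5, 33), 1892)/(-936059) = (44 - 12/7*1892)/(-936059) = (44 - 22704/7)*(-1/936059) = -22396/7*(-1/936059) = 22396/6552413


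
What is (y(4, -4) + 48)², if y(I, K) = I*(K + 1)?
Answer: 1296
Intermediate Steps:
y(I, K) = I*(1 + K)
(y(4, -4) + 48)² = (4*(1 - 4) + 48)² = (4*(-3) + 48)² = (-12 + 48)² = 36² = 1296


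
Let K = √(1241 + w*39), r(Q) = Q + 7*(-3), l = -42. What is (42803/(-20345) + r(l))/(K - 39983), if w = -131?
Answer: 52959002854/32524415374165 + 2649076*I*√967/32524415374165 ≈ 0.0016283 + 2.5328e-6*I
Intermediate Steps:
r(Q) = -21 + Q (r(Q) = Q - 21 = -21 + Q)
K = 2*I*√967 (K = √(1241 - 131*39) = √(1241 - 5109) = √(-3868) = 2*I*√967 ≈ 62.193*I)
(42803/(-20345) + r(l))/(K - 39983) = (42803/(-20345) + (-21 - 42))/(2*I*√967 - 39983) = (42803*(-1/20345) - 63)/(-39983 + 2*I*√967) = (-42803/20345 - 63)/(-39983 + 2*I*√967) = -1324538/(20345*(-39983 + 2*I*√967))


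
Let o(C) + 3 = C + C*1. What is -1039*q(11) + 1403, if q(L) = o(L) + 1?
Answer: -19377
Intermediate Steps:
o(C) = -3 + 2*C (o(C) = -3 + (C + C*1) = -3 + (C + C) = -3 + 2*C)
q(L) = -2 + 2*L (q(L) = (-3 + 2*L) + 1 = -2 + 2*L)
-1039*q(11) + 1403 = -1039*(-2 + 2*11) + 1403 = -1039*(-2 + 22) + 1403 = -1039*20 + 1403 = -20780 + 1403 = -19377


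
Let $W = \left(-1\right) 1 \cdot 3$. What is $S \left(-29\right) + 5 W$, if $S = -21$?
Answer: $594$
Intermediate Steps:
$W = -3$ ($W = \left(-1\right) 3 = -3$)
$S \left(-29\right) + 5 W = \left(-21\right) \left(-29\right) + 5 \left(-3\right) = 609 - 15 = 594$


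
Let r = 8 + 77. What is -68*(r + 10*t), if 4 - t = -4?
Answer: -11220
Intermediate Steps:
t = 8 (t = 4 - 1*(-4) = 4 + 4 = 8)
r = 85
-68*(r + 10*t) = -68*(85 + 10*8) = -68*(85 + 80) = -68*165 = -11220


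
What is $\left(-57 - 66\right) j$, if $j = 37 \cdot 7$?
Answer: $-31857$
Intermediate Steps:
$j = 259$
$\left(-57 - 66\right) j = \left(-57 - 66\right) 259 = \left(-123\right) 259 = -31857$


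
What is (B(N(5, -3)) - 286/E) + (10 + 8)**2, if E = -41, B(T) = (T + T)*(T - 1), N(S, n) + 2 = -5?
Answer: 18162/41 ≈ 442.98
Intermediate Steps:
N(S, n) = -7 (N(S, n) = -2 - 5 = -7)
B(T) = 2*T*(-1 + T) (B(T) = (2*T)*(-1 + T) = 2*T*(-1 + T))
(B(N(5, -3)) - 286/E) + (10 + 8)**2 = (2*(-7)*(-1 - 7) - 286/(-41)) + (10 + 8)**2 = (2*(-7)*(-8) - 286*(-1/41)) + 18**2 = (112 + 286/41) + 324 = 4878/41 + 324 = 18162/41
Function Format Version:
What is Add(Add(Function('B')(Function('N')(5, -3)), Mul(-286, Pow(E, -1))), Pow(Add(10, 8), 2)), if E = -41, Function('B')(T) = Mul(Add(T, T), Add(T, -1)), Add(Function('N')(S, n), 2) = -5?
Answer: Rational(18162, 41) ≈ 442.98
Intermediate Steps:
Function('N')(S, n) = -7 (Function('N')(S, n) = Add(-2, -5) = -7)
Function('B')(T) = Mul(2, T, Add(-1, T)) (Function('B')(T) = Mul(Mul(2, T), Add(-1, T)) = Mul(2, T, Add(-1, T)))
Add(Add(Function('B')(Function('N')(5, -3)), Mul(-286, Pow(E, -1))), Pow(Add(10, 8), 2)) = Add(Add(Mul(2, -7, Add(-1, -7)), Mul(-286, Pow(-41, -1))), Pow(Add(10, 8), 2)) = Add(Add(Mul(2, -7, -8), Mul(-286, Rational(-1, 41))), Pow(18, 2)) = Add(Add(112, Rational(286, 41)), 324) = Add(Rational(4878, 41), 324) = Rational(18162, 41)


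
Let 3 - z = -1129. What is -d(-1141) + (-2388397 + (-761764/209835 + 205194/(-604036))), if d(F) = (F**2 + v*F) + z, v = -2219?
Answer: -394394639033262917/63373947030 ≈ -6.2233e+6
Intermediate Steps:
z = 1132 (z = 3 - 1*(-1129) = 3 + 1129 = 1132)
d(F) = 1132 + F**2 - 2219*F (d(F) = (F**2 - 2219*F) + 1132 = 1132 + F**2 - 2219*F)
-d(-1141) + (-2388397 + (-761764/209835 + 205194/(-604036))) = -(1132 + (-1141)**2 - 2219*(-1141)) + (-2388397 + (-761764/209835 + 205194/(-604036))) = -(1132 + 1301881 + 2531879) + (-2388397 + (-761764*1/209835 + 205194*(-1/604036))) = -1*3834892 + (-2388397 + (-761764/209835 - 102597/302018)) = -3834892 + (-2388397 - 251594881247/63373947030) = -3834892 - 151362396559492157/63373947030 = -394394639033262917/63373947030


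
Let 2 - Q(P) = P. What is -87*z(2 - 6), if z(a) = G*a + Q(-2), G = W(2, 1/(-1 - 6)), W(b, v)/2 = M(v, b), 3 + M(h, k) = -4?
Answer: -5220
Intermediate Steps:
Q(P) = 2 - P
M(h, k) = -7 (M(h, k) = -3 - 4 = -7)
W(b, v) = -14 (W(b, v) = 2*(-7) = -14)
G = -14
z(a) = 4 - 14*a (z(a) = -14*a + (2 - 1*(-2)) = -14*a + (2 + 2) = -14*a + 4 = 4 - 14*a)
-87*z(2 - 6) = -87*(4 - 14*(2 - 6)) = -87*(4 - 14*(-4)) = -87*(4 + 56) = -87*60 = -5220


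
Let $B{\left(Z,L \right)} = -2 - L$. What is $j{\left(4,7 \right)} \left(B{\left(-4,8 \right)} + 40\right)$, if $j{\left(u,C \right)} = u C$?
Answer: $840$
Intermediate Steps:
$j{\left(u,C \right)} = C u$
$j{\left(4,7 \right)} \left(B{\left(-4,8 \right)} + 40\right) = 7 \cdot 4 \left(\left(-2 - 8\right) + 40\right) = 28 \left(\left(-2 - 8\right) + 40\right) = 28 \left(-10 + 40\right) = 28 \cdot 30 = 840$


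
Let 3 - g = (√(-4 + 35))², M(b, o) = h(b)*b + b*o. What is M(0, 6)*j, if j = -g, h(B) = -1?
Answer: 0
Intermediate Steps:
M(b, o) = -b + b*o
g = -28 (g = 3 - (√(-4 + 35))² = 3 - (√31)² = 3 - 1*31 = 3 - 31 = -28)
j = 28 (j = -1*(-28) = 28)
M(0, 6)*j = (0*(-1 + 6))*28 = (0*5)*28 = 0*28 = 0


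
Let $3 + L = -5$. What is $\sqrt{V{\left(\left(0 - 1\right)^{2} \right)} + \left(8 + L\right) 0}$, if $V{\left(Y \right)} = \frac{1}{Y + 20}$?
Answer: $\frac{\sqrt{21}}{21} \approx 0.21822$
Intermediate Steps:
$L = -8$ ($L = -3 - 5 = -8$)
$V{\left(Y \right)} = \frac{1}{20 + Y}$
$\sqrt{V{\left(\left(0 - 1\right)^{2} \right)} + \left(8 + L\right) 0} = \sqrt{\frac{1}{20 + \left(0 - 1\right)^{2}} + \left(8 - 8\right) 0} = \sqrt{\frac{1}{20 + \left(-1\right)^{2}} + 0 \cdot 0} = \sqrt{\frac{1}{20 + 1} + 0} = \sqrt{\frac{1}{21} + 0} = \sqrt{\frac{1}{21}} = \frac{\sqrt{21}}{21}$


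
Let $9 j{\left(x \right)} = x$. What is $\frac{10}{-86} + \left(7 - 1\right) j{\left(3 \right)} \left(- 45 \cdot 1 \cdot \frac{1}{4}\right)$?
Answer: $- \frac{1945}{86} \approx -22.616$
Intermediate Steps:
$j{\left(x \right)} = \frac{x}{9}$
$\frac{10}{-86} + \left(7 - 1\right) j{\left(3 \right)} \left(- 45 \cdot 1 \cdot \frac{1}{4}\right) = \frac{10}{-86} + \left(7 - 1\right) \frac{1}{9} \cdot 3 \left(- 45 \cdot 1 \cdot \frac{1}{4}\right) = 10 \left(- \frac{1}{86}\right) + 6 \cdot \frac{1}{3} \left(- 45 \cdot 1 \cdot \frac{1}{4}\right) = - \frac{5}{43} + 2 \left(\left(-45\right) \frac{1}{4}\right) = - \frac{5}{43} + 2 \left(- \frac{45}{4}\right) = - \frac{5}{43} - \frac{45}{2} = - \frac{1945}{86}$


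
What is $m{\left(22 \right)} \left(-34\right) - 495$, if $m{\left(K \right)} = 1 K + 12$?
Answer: $-1651$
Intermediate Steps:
$m{\left(K \right)} = 12 + K$ ($m{\left(K \right)} = K + 12 = 12 + K$)
$m{\left(22 \right)} \left(-34\right) - 495 = \left(12 + 22\right) \left(-34\right) - 495 = 34 \left(-34\right) - 495 = -1156 - 495 = -1651$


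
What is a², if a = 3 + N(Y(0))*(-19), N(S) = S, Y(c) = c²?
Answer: 9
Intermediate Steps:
a = 3 (a = 3 + 0²*(-19) = 3 + 0*(-19) = 3 + 0 = 3)
a² = 3² = 9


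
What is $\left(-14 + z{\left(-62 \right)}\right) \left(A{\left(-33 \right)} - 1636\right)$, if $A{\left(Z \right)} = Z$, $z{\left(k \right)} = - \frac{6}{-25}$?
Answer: $\frac{574136}{25} \approx 22965.0$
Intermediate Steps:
$z{\left(k \right)} = \frac{6}{25}$ ($z{\left(k \right)} = \left(-6\right) \left(- \frac{1}{25}\right) = \frac{6}{25}$)
$\left(-14 + z{\left(-62 \right)}\right) \left(A{\left(-33 \right)} - 1636\right) = \left(-14 + \frac{6}{25}\right) \left(-33 - 1636\right) = \left(- \frac{344}{25}\right) \left(-1669\right) = \frac{574136}{25}$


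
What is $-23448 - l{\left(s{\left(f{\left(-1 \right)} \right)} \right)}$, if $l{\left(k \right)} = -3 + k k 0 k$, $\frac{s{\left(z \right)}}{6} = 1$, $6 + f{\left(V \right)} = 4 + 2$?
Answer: $-23445$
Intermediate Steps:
$f{\left(V \right)} = 0$ ($f{\left(V \right)} = -6 + \left(4 + 2\right) = -6 + 6 = 0$)
$s{\left(z \right)} = 6$ ($s{\left(z \right)} = 6 \cdot 1 = 6$)
$l{\left(k \right)} = -3$ ($l{\left(k \right)} = -3 + k 0 k = -3 + k 0 = -3 + 0 = -3$)
$-23448 - l{\left(s{\left(f{\left(-1 \right)} \right)} \right)} = -23448 - -3 = -23448 + 3 = -23445$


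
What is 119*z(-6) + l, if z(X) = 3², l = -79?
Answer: 992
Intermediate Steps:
z(X) = 9
119*z(-6) + l = 119*9 - 79 = 1071 - 79 = 992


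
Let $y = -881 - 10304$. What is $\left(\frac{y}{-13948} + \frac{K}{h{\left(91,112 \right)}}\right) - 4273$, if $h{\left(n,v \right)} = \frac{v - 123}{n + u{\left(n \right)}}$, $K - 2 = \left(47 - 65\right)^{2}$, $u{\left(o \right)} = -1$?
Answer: $- \frac{8799249}{1268} \approx -6939.5$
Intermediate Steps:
$y = -11185$ ($y = -881 - 10304 = -11185$)
$K = 326$ ($K = 2 + \left(47 - 65\right)^{2} = 2 + \left(-18\right)^{2} = 2 + 324 = 326$)
$h{\left(n,v \right)} = \frac{-123 + v}{-1 + n}$ ($h{\left(n,v \right)} = \frac{v - 123}{n - 1} = \frac{-123 + v}{-1 + n}$)
$\left(\frac{y}{-13948} + \frac{K}{h{\left(91,112 \right)}}\right) - 4273 = \left(- \frac{11185}{-13948} + \frac{326}{\frac{1}{-1 + 91} \left(-123 + 112\right)}\right) - 4273 = \left(\left(-11185\right) \left(- \frac{1}{13948}\right) + \frac{326}{\frac{1}{90} \left(-11\right)}\right) - 4273 = \left(\frac{11185}{13948} + \frac{326}{\frac{1}{90} \left(-11\right)}\right) - 4273 = \left(\frac{11185}{13948} + \frac{326}{- \frac{11}{90}}\right) - 4273 = \left(\frac{11185}{13948} + 326 \left(- \frac{90}{11}\right)\right) - 4273 = \left(\frac{11185}{13948} - \frac{29340}{11}\right) - 4273 = - \frac{3381085}{1268} - 4273 = - \frac{8799249}{1268}$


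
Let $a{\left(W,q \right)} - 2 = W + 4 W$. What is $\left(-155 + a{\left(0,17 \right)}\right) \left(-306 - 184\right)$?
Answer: $74970$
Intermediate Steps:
$a{\left(W,q \right)} = 2 + 5 W$ ($a{\left(W,q \right)} = 2 + \left(W + 4 W\right) = 2 + 5 W$)
$\left(-155 + a{\left(0,17 \right)}\right) \left(-306 - 184\right) = \left(-155 + \left(2 + 5 \cdot 0\right)\right) \left(-306 - 184\right) = \left(-155 + \left(2 + 0\right)\right) \left(-490\right) = \left(-155 + 2\right) \left(-490\right) = \left(-153\right) \left(-490\right) = 74970$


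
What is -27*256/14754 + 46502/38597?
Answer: 69884674/94910023 ≈ 0.73633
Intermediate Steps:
-27*256/14754 + 46502/38597 = -6912*1/14754 + 46502*(1/38597) = -1152/2459 + 46502/38597 = 69884674/94910023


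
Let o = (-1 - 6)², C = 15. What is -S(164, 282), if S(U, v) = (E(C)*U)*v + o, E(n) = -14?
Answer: 647423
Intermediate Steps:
o = 49 (o = (-7)² = 49)
S(U, v) = 49 - 14*U*v (S(U, v) = (-14*U)*v + 49 = -14*U*v + 49 = 49 - 14*U*v)
-S(164, 282) = -(49 - 14*164*282) = -(49 - 647472) = -1*(-647423) = 647423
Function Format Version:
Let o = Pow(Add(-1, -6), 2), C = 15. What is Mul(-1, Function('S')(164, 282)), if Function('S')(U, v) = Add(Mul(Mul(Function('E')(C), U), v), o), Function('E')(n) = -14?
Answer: 647423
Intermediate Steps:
o = 49 (o = Pow(-7, 2) = 49)
Function('S')(U, v) = Add(49, Mul(-14, U, v)) (Function('S')(U, v) = Add(Mul(Mul(-14, U), v), 49) = Add(Mul(-14, U, v), 49) = Add(49, Mul(-14, U, v)))
Mul(-1, Function('S')(164, 282)) = Mul(-1, Add(49, Mul(-14, 164, 282))) = Mul(-1, Add(49, -647472)) = Mul(-1, -647423) = 647423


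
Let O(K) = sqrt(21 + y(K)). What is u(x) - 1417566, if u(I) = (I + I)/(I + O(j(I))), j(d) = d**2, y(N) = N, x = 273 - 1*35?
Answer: -4268882/3 + 68*sqrt(56665)/3 ≈ -1.4176e+6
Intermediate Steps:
x = 238 (x = 273 - 35 = 238)
O(K) = sqrt(21 + K)
u(I) = 2*I/(I + sqrt(21 + I**2)) (u(I) = (I + I)/(I + sqrt(21 + I**2)) = (2*I)/(I + sqrt(21 + I**2)) = 2*I/(I + sqrt(21 + I**2)))
u(x) - 1417566 = 2*238/(238 + sqrt(21 + 238**2)) - 1417566 = 2*238/(238 + sqrt(21 + 56644)) - 1417566 = 2*238/(238 + sqrt(56665)) - 1417566 = 476/(238 + sqrt(56665)) - 1417566 = -1417566 + 476/(238 + sqrt(56665))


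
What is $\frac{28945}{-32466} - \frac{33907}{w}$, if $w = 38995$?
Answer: $- \frac{318504991}{180858810} \approx -1.7611$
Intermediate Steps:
$\frac{28945}{-32466} - \frac{33907}{w} = \frac{28945}{-32466} - \frac{33907}{38995} = 28945 \left(- \frac{1}{32466}\right) - \frac{33907}{38995} = - \frac{4135}{4638} - \frac{33907}{38995} = - \frac{318504991}{180858810}$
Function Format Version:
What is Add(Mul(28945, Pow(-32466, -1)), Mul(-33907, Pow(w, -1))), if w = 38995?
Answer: Rational(-318504991, 180858810) ≈ -1.7611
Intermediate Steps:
Add(Mul(28945, Pow(-32466, -1)), Mul(-33907, Pow(w, -1))) = Add(Mul(28945, Pow(-32466, -1)), Mul(-33907, Pow(38995, -1))) = Add(Mul(28945, Rational(-1, 32466)), Mul(-33907, Rational(1, 38995))) = Add(Rational(-4135, 4638), Rational(-33907, 38995)) = Rational(-318504991, 180858810)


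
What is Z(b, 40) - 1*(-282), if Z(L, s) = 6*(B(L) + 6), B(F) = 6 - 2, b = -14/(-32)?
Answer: 342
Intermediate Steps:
b = 7/16 (b = -14*(-1/32) = 7/16 ≈ 0.43750)
B(F) = 4
Z(L, s) = 60 (Z(L, s) = 6*(4 + 6) = 6*10 = 60)
Z(b, 40) - 1*(-282) = 60 - 1*(-282) = 60 + 282 = 342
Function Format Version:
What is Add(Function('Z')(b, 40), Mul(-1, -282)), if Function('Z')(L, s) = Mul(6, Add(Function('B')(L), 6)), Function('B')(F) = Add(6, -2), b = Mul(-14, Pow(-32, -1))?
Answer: 342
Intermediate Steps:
b = Rational(7, 16) (b = Mul(-14, Rational(-1, 32)) = Rational(7, 16) ≈ 0.43750)
Function('B')(F) = 4
Function('Z')(L, s) = 60 (Function('Z')(L, s) = Mul(6, Add(4, 6)) = Mul(6, 10) = 60)
Add(Function('Z')(b, 40), Mul(-1, -282)) = Add(60, Mul(-1, -282)) = Add(60, 282) = 342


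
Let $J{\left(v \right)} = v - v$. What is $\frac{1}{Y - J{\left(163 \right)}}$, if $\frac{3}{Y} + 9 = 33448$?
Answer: $\frac{33439}{3} \approx 11146.0$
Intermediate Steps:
$J{\left(v \right)} = 0$
$Y = \frac{3}{33439}$ ($Y = \frac{3}{-9 + 33448} = \frac{3}{33439} \approx 8.9716 \cdot 10^{-5}$)
$\frac{1}{Y - J{\left(163 \right)}} = \frac{1}{\frac{3}{33439} - 0} = \frac{1}{\frac{3}{33439} + 0} = \frac{1}{\frac{3}{33439}} = \frac{33439}{3}$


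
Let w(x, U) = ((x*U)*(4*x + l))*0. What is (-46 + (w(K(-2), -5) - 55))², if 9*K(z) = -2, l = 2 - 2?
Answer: 10201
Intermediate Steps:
l = 0
K(z) = -2/9 (K(z) = (⅑)*(-2) = -2/9)
w(x, U) = 0 (w(x, U) = ((x*U)*(4*x + 0))*0 = ((U*x)*(4*x))*0 = (4*U*x²)*0 = 0)
(-46 + (w(K(-2), -5) - 55))² = (-46 + (0 - 55))² = (-46 - 55)² = (-101)² = 10201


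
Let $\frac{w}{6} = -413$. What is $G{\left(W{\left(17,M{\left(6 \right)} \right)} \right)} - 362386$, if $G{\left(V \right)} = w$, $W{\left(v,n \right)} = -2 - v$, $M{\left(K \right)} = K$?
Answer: $-364864$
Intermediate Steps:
$w = -2478$ ($w = 6 \left(-413\right) = -2478$)
$G{\left(V \right)} = -2478$
$G{\left(W{\left(17,M{\left(6 \right)} \right)} \right)} - 362386 = -2478 - 362386 = -364864$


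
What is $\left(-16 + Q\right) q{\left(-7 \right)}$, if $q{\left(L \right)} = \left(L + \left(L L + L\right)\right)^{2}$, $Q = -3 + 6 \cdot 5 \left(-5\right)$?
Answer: $-207025$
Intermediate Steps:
$Q = -153$ ($Q = -3 + 6 \left(-25\right) = -3 - 150 = -153$)
$q{\left(L \right)} = \left(L^{2} + 2 L\right)^{2}$ ($q{\left(L \right)} = \left(L + \left(L^{2} + L\right)\right)^{2} = \left(L + \left(L + L^{2}\right)\right)^{2} = \left(L^{2} + 2 L\right)^{2}$)
$\left(-16 + Q\right) q{\left(-7 \right)} = \left(-16 - 153\right) \left(-7\right)^{2} \left(2 - 7\right)^{2} = - 169 \cdot 49 \left(-5\right)^{2} = - 169 \cdot 49 \cdot 25 = \left(-169\right) 1225 = -207025$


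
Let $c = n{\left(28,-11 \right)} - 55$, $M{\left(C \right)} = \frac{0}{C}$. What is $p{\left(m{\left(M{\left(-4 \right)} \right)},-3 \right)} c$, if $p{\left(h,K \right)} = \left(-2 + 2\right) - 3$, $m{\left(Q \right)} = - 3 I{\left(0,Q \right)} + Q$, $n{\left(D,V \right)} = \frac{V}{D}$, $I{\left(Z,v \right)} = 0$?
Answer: $\frac{4653}{28} \approx 166.18$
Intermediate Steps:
$M{\left(C \right)} = 0$
$c = - \frac{1551}{28}$ ($c = - \frac{11}{28} - 55 = - \frac{1551}{28} \approx -55.393$)
$m{\left(Q \right)} = Q$ ($m{\left(Q \right)} = \left(-3\right) 0 + Q = 0 + Q = Q$)
$p{\left(h,K \right)} = -3$ ($p{\left(h,K \right)} = 0 - 3 = -3$)
$p{\left(m{\left(M{\left(-4 \right)} \right)},-3 \right)} c = \left(-3\right) \left(- \frac{1551}{28}\right) = \frac{4653}{28}$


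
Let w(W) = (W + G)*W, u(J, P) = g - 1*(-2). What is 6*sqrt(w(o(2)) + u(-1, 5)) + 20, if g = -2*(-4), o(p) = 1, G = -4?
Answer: 20 + 6*sqrt(7) ≈ 35.875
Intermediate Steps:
g = 8
u(J, P) = 10 (u(J, P) = 8 - 1*(-2) = 8 + 2 = 10)
w(W) = W*(-4 + W) (w(W) = (W - 4)*W = (-4 + W)*W = W*(-4 + W))
6*sqrt(w(o(2)) + u(-1, 5)) + 20 = 6*sqrt(1*(-4 + 1) + 10) + 20 = 6*sqrt(1*(-3) + 10) + 20 = 6*sqrt(-3 + 10) + 20 = 6*sqrt(7) + 20 = 20 + 6*sqrt(7)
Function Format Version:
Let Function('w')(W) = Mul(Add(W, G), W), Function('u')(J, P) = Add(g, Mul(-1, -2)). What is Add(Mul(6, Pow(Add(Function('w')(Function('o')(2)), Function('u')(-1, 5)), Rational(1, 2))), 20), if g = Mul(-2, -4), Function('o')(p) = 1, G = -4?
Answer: Add(20, Mul(6, Pow(7, Rational(1, 2)))) ≈ 35.875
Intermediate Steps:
g = 8
Function('u')(J, P) = 10 (Function('u')(J, P) = Add(8, Mul(-1, -2)) = Add(8, 2) = 10)
Function('w')(W) = Mul(W, Add(-4, W)) (Function('w')(W) = Mul(Add(W, -4), W) = Mul(Add(-4, W), W) = Mul(W, Add(-4, W)))
Add(Mul(6, Pow(Add(Function('w')(Function('o')(2)), Function('u')(-1, 5)), Rational(1, 2))), 20) = Add(Mul(6, Pow(Add(Mul(1, Add(-4, 1)), 10), Rational(1, 2))), 20) = Add(Mul(6, Pow(Add(Mul(1, -3), 10), Rational(1, 2))), 20) = Add(Mul(6, Pow(Add(-3, 10), Rational(1, 2))), 20) = Add(Mul(6, Pow(7, Rational(1, 2))), 20) = Add(20, Mul(6, Pow(7, Rational(1, 2))))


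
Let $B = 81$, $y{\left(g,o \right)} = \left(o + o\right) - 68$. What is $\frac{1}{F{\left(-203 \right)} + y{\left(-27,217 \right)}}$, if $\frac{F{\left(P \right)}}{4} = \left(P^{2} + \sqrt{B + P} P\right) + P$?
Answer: $\frac{82195}{13552256034} + \frac{203 i \sqrt{122}}{6776128017} \approx 6.065 \cdot 10^{-6} + 3.309 \cdot 10^{-7} i$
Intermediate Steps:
$y{\left(g,o \right)} = -68 + 2 o$ ($y{\left(g,o \right)} = 2 o - 68 = -68 + 2 o$)
$F{\left(P \right)} = 4 P + 4 P^{2} + 4 P \sqrt{81 + P}$ ($F{\left(P \right)} = 4 \left(\left(P^{2} + \sqrt{81 + P} P\right) + P\right) = 4 \left(\left(P^{2} + P \sqrt{81 + P}\right) + P\right) = 4 \left(P + P^{2} + P \sqrt{81 + P}\right) = 4 P + 4 P^{2} + 4 P \sqrt{81 + P}$)
$\frac{1}{F{\left(-203 \right)} + y{\left(-27,217 \right)}} = \frac{1}{4 \left(-203\right) \left(1 - 203 + \sqrt{81 - 203}\right) + \left(-68 + 2 \cdot 217\right)} = \frac{1}{4 \left(-203\right) \left(1 - 203 + \sqrt{-122}\right) + \left(-68 + 434\right)} = \frac{1}{4 \left(-203\right) \left(1 - 203 + i \sqrt{122}\right) + 366} = \frac{1}{4 \left(-203\right) \left(-202 + i \sqrt{122}\right) + 366} = \frac{1}{\left(164024 - 812 i \sqrt{122}\right) + 366} = \frac{1}{164390 - 812 i \sqrt{122}}$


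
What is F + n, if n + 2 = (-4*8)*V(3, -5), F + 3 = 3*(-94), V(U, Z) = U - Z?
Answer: -543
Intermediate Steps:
F = -285 (F = -3 + 3*(-94) = -3 - 282 = -285)
n = -258 (n = -2 + (-4*8)*(3 - 1*(-5)) = -2 - 32*(3 + 5) = -2 - 32*8 = -2 - 256 = -258)
F + n = -285 - 258 = -543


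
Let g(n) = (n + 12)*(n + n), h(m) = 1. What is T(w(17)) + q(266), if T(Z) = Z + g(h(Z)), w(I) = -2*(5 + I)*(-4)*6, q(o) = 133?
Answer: 1215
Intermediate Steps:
g(n) = 2*n*(12 + n) (g(n) = (12 + n)*(2*n) = 2*n*(12 + n))
w(I) = 240 + 48*I (w(I) = -2*(-20 - 4*I)*6 = (40 + 8*I)*6 = 240 + 48*I)
T(Z) = 26 + Z (T(Z) = Z + 2*1*(12 + 1) = Z + 2*1*13 = Z + 26 = 26 + Z)
T(w(17)) + q(266) = (26 + (240 + 48*17)) + 133 = (26 + (240 + 816)) + 133 = (26 + 1056) + 133 = 1082 + 133 = 1215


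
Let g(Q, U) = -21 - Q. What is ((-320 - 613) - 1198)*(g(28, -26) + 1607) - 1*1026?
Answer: -3321124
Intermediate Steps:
((-320 - 613) - 1198)*(g(28, -26) + 1607) - 1*1026 = ((-320 - 613) - 1198)*((-21 - 1*28) + 1607) - 1*1026 = (-933 - 1198)*((-21 - 28) + 1607) - 1026 = -2131*(-49 + 1607) - 1026 = -2131*1558 - 1026 = -3320098 - 1026 = -3321124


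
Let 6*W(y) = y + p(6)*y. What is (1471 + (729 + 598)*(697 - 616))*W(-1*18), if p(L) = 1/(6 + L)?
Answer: -708227/2 ≈ -3.5411e+5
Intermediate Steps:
W(y) = 13*y/72 (W(y) = (y + y/(6 + 6))/6 = (y + y/12)/6 = (13*y/12)/6 = 13*y/72)
(1471 + (729 + 598)*(697 - 616))*W(-1*18) = (1471 + (729 + 598)*(697 - 616))*(13*(-1*18)/72) = (1471 + 1327*81)*((13/72)*(-18)) = (1471 + 107487)*(-13/4) = 108958*(-13/4) = -708227/2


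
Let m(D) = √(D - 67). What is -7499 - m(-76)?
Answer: -7499 - I*√143 ≈ -7499.0 - 11.958*I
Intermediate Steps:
m(D) = √(-67 + D)
-7499 - m(-76) = -7499 - √(-67 - 76) = -7499 - √(-143) = -7499 - I*√143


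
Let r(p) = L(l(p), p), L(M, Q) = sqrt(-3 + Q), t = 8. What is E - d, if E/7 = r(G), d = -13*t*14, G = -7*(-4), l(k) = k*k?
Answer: 1491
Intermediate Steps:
l(k) = k**2
G = 28
r(p) = sqrt(-3 + p)
d = -1456 (d = -13*8*14 = -104*14 = -1456)
E = 35 (E = 7*sqrt(-3 + 28) = 7*sqrt(25) = 7*5 = 35)
E - d = 35 - 1*(-1456) = 35 + 1456 = 1491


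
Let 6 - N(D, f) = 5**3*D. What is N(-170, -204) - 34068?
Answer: -12812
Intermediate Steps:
N(D, f) = 6 - 125*D (N(D, f) = 6 - 5**3*D = 6 - 125*D)
N(-170, -204) - 34068 = (6 - 125*(-170)) - 34068 = (6 + 21250) - 34068 = 21256 - 34068 = -12812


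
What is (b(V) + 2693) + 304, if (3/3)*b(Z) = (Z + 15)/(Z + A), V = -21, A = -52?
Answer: 218787/73 ≈ 2997.1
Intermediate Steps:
b(Z) = (15 + Z)/(-52 + Z) (b(Z) = (Z + 15)/(Z - 52) = (15 + Z)/(-52 + Z))
(b(V) + 2693) + 304 = ((15 - 21)/(-52 - 21) + 2693) + 304 = (-6/(-73) + 2693) + 304 = (-1/73*(-6) + 2693) + 304 = (6/73 + 2693) + 304 = 196595/73 + 304 = 218787/73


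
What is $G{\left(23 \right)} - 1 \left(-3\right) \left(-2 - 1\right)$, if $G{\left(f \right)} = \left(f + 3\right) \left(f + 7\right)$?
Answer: $771$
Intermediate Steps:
$G{\left(f \right)} = \left(3 + f\right) \left(7 + f\right)$
$G{\left(23 \right)} - 1 \left(-3\right) \left(-2 - 1\right) = \left(21 + 23^{2} + 10 \cdot 23\right) - 1 \left(-3\right) \left(-2 - 1\right) = \left(21 + 529 + 230\right) - - 3 \left(-2 - 1\right) = 780 - \left(-3\right) \left(-3\right) = 780 - 9 = 771$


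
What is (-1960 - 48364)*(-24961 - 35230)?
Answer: 3029051884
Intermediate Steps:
(-1960 - 48364)*(-24961 - 35230) = -50324*(-60191) = 3029051884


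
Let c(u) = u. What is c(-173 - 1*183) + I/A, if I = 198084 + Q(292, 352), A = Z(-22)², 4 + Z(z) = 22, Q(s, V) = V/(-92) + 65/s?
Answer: 185219213/725328 ≈ 255.36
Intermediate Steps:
Q(s, V) = 65/s - V/92 (Q(s, V) = V*(-1/92) + 65/s = -V/92 + 65/s = 65/s - V/92)
Z(z) = 18 (Z(z) = -4 + 22 = 18)
A = 324 (A = 18² = 324)
I = 1330307943/6716 (I = 198084 + (65/292 - 1/92*352) = 198084 + (65*(1/292) - 88/23) = 198084 + (65/292 - 88/23) = 198084 - 24201/6716 = 1330307943/6716 ≈ 1.9808e+5)
c(-173 - 1*183) + I/A = (-173 - 1*183) + (1330307943/6716)/324 = (-173 - 183) + (1330307943/6716)*(1/324) = -356 + 443435981/725328 = 185219213/725328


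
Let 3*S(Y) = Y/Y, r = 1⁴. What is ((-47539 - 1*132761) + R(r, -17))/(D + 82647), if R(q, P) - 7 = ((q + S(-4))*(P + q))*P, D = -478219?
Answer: 539791/1186716 ≈ 0.45486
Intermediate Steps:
r = 1
S(Y) = ⅓ (S(Y) = (Y/Y)/3 = (⅓)*1 = ⅓)
R(q, P) = 7 + P*(⅓ + q)*(P + q) (R(q, P) = 7 + ((q + ⅓)*(P + q))*P = 7 + ((⅓ + q)*(P + q))*P = 7 + P*(⅓ + q)*(P + q))
((-47539 - 1*132761) + R(r, -17))/(D + 82647) = ((-47539 - 1*132761) + (7 + (⅓)*(-17)² - 17*1² + 1*(-17)² + (⅓)*(-17)*1))/(-478219 + 82647) = ((-47539 - 132761) + (7 + (⅓)*289 - 17*1 + 1*289 - 17/3))/(-395572) = (-180300 + (7 + 289/3 - 17 + 289 - 17/3))*(-1/395572) = (-180300 + 1109/3)*(-1/395572) = -539791/3*(-1/395572) = 539791/1186716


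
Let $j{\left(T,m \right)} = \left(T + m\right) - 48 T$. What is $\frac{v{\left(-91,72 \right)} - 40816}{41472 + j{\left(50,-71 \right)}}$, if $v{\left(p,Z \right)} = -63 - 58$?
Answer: $- \frac{40937}{39051} \approx -1.0483$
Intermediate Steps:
$v{\left(p,Z \right)} = -121$
$j{\left(T,m \right)} = m - 47 T$
$\frac{v{\left(-91,72 \right)} - 40816}{41472 + j{\left(50,-71 \right)}} = \frac{-121 - 40816}{41472 - 2421} = - \frac{40937}{41472 - 2421} = - \frac{40937}{39051}$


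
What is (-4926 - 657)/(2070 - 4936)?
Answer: 5583/2866 ≈ 1.9480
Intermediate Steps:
(-4926 - 657)/(2070 - 4936) = -5583/(-2866) = -5583*(-1/2866) = 5583/2866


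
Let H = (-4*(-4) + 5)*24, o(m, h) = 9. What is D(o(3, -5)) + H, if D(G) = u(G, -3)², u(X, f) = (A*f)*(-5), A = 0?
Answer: 504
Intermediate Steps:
u(X, f) = 0 (u(X, f) = (0*f)*(-5) = 0*(-5) = 0)
D(G) = 0 (D(G) = 0² = 0)
H = 504 (H = (16 + 5)*24 = 21*24 = 504)
D(o(3, -5)) + H = 0 + 504 = 504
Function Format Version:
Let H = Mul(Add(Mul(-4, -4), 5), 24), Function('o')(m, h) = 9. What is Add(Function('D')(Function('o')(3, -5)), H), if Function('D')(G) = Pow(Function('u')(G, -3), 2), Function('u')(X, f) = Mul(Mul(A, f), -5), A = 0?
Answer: 504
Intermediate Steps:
Function('u')(X, f) = 0 (Function('u')(X, f) = Mul(Mul(0, f), -5) = Mul(0, -5) = 0)
Function('D')(G) = 0 (Function('D')(G) = Pow(0, 2) = 0)
H = 504 (H = Mul(Add(16, 5), 24) = Mul(21, 24) = 504)
Add(Function('D')(Function('o')(3, -5)), H) = Add(0, 504) = 504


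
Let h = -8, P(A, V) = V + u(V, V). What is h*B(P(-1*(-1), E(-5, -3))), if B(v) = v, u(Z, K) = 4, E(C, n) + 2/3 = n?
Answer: -8/3 ≈ -2.6667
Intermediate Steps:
E(C, n) = -⅔ + n
P(A, V) = 4 + V (P(A, V) = V + 4 = 4 + V)
h*B(P(-1*(-1), E(-5, -3))) = -8*(4 + (-⅔ - 3)) = -8*(4 - 11/3) = -8*⅓ = -8/3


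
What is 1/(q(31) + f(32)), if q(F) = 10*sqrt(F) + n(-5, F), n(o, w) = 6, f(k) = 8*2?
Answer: -11/1308 + 5*sqrt(31)/1308 ≈ 0.012874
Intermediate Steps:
f(k) = 16
q(F) = 6 + 10*sqrt(F) (q(F) = 10*sqrt(F) + 6 = 6 + 10*sqrt(F))
1/(q(31) + f(32)) = 1/((6 + 10*sqrt(31)) + 16) = 1/(22 + 10*sqrt(31))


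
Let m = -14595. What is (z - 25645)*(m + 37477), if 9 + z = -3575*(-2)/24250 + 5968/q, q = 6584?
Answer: -234298931774222/399155 ≈ -5.8699e+8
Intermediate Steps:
z = -3112896/399155 (z = -9 + (-3575*(-2)/24250 + 5968/6584) = -9 + (7150*(1/24250) + 5968*(1/6584)) = -9 + (143/485 + 746/823) = -9 + 479499/399155 = -3112896/399155 ≈ -7.7987)
(z - 25645)*(m + 37477) = (-3112896/399155 - 25645)*(-14595 + 37477) = -10239442871/399155*22882 = -234298931774222/399155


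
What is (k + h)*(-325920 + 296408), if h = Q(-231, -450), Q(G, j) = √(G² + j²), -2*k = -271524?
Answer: -4006608144 - 88536*√28429 ≈ -4.0215e+9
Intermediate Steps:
k = 135762 (k = -½*(-271524) = 135762)
h = 3*√28429 (h = √((-231)² + (-450)²) = √(53361 + 202500) = √255861 = 3*√28429 ≈ 505.83)
(k + h)*(-325920 + 296408) = (135762 + 3*√28429)*(-325920 + 296408) = (135762 + 3*√28429)*(-29512) = -4006608144 - 88536*√28429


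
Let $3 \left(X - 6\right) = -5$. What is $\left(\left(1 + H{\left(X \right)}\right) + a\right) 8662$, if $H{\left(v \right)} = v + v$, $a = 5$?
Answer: $\frac{381128}{3} \approx 1.2704 \cdot 10^{5}$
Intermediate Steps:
$X = \frac{13}{3}$ ($X = 6 + \frac{1}{3} \left(-5\right) = 6 - \frac{5}{3} = \frac{13}{3} \approx 4.3333$)
$H{\left(v \right)} = 2 v$
$\left(\left(1 + H{\left(X \right)}\right) + a\right) 8662 = \left(\left(1 + 2 \cdot \frac{13}{3}\right) + 5\right) 8662 = \left(\left(1 + \frac{26}{3}\right) + 5\right) 8662 = \left(\frac{29}{3} + 5\right) 8662 = \frac{44}{3} \cdot 8662 = \frac{381128}{3}$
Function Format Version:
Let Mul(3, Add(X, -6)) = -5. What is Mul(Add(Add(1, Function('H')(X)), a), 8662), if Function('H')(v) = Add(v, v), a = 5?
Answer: Rational(381128, 3) ≈ 1.2704e+5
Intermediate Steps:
X = Rational(13, 3) (X = Add(6, Mul(Rational(1, 3), -5)) = Add(6, Rational(-5, 3)) = Rational(13, 3) ≈ 4.3333)
Function('H')(v) = Mul(2, v)
Mul(Add(Add(1, Function('H')(X)), a), 8662) = Mul(Add(Add(1, Mul(2, Rational(13, 3))), 5), 8662) = Mul(Add(Add(1, Rational(26, 3)), 5), 8662) = Mul(Add(Rational(29, 3), 5), 8662) = Mul(Rational(44, 3), 8662) = Rational(381128, 3)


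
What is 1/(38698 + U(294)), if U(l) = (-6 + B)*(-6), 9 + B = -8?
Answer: 1/38836 ≈ 2.5749e-5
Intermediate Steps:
B = -17 (B = -9 - 8 = -17)
U(l) = 138 (U(l) = (-6 - 17)*(-6) = -23*(-6) = 138)
1/(38698 + U(294)) = 1/(38698 + 138) = 1/38836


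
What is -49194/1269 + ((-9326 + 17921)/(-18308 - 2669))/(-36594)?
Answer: -155402857319/4008746654 ≈ -38.766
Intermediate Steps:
-49194/1269 + ((-9326 + 17921)/(-18308 - 2669))/(-36594) = -49194*1/1269 + (8595/(-20977))*(-1/36594) = -1822/47 + (8595*(-1/20977))*(-1/36594) = -1822/47 - 8595/20977*(-1/36594) = -1822/47 + 955/85292482 = -155402857319/4008746654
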